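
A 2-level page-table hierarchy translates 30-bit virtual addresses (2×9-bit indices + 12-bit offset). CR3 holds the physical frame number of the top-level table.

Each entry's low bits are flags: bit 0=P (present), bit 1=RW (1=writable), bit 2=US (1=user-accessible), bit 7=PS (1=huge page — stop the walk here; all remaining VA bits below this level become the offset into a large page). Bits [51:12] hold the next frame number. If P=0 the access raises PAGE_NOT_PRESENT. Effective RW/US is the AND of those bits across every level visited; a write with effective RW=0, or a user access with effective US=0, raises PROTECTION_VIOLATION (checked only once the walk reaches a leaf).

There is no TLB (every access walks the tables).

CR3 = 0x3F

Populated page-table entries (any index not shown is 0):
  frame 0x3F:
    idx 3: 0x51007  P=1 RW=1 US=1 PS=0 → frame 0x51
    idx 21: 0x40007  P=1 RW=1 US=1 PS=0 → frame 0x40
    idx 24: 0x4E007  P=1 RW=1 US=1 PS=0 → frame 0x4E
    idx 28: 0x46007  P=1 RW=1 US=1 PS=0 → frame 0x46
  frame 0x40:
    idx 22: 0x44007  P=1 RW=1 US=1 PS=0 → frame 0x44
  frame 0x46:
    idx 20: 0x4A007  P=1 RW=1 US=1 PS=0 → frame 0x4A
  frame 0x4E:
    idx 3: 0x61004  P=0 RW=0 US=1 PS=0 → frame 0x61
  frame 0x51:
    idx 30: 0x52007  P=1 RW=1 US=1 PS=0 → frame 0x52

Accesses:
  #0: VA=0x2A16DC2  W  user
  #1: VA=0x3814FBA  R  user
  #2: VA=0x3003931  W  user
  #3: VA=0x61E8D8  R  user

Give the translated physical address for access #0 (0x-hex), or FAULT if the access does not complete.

Walk each access:
#0 VA=0x2A16DC2 (w,user):
  [0] read 0x3F idx=21: raw=0x40007 flags P=1 W=1 U=1 S=0
  [1] read 0x40 idx=22: raw=0x44007 flags P=1 W=1 U=1 S=0
  → PA=0x44DC2  (2 entries read)
#1 VA=0x3814FBA (r,user):
  [0] read 0x3F idx=28: raw=0x46007 flags P=1 W=1 U=1 S=0
  [1] read 0x46 idx=20: raw=0x4A007 flags P=1 W=1 U=1 S=0
  → PA=0x4AFBA  (2 entries read)
#2 VA=0x3003931 (w,user):
  [0] read 0x3F idx=24: raw=0x4E007 flags P=1 W=1 U=1 S=0
  [1] read 0x4E idx=3: raw=0x61004 flags P=0 W=0 U=1 S=0
  ✗ PAGE_NOT_PRESENT  [2 reads]
#3 VA=0x61E8D8 (r,user):
  [0] read 0x3F idx=3: raw=0x51007 flags P=1 W=1 U=1 S=0
  [1] read 0x51 idx=30: raw=0x52007 flags P=1 W=1 U=1 S=0
  → PA=0x528D8  (2 entries read)

Access #0 PA: 0x44DC2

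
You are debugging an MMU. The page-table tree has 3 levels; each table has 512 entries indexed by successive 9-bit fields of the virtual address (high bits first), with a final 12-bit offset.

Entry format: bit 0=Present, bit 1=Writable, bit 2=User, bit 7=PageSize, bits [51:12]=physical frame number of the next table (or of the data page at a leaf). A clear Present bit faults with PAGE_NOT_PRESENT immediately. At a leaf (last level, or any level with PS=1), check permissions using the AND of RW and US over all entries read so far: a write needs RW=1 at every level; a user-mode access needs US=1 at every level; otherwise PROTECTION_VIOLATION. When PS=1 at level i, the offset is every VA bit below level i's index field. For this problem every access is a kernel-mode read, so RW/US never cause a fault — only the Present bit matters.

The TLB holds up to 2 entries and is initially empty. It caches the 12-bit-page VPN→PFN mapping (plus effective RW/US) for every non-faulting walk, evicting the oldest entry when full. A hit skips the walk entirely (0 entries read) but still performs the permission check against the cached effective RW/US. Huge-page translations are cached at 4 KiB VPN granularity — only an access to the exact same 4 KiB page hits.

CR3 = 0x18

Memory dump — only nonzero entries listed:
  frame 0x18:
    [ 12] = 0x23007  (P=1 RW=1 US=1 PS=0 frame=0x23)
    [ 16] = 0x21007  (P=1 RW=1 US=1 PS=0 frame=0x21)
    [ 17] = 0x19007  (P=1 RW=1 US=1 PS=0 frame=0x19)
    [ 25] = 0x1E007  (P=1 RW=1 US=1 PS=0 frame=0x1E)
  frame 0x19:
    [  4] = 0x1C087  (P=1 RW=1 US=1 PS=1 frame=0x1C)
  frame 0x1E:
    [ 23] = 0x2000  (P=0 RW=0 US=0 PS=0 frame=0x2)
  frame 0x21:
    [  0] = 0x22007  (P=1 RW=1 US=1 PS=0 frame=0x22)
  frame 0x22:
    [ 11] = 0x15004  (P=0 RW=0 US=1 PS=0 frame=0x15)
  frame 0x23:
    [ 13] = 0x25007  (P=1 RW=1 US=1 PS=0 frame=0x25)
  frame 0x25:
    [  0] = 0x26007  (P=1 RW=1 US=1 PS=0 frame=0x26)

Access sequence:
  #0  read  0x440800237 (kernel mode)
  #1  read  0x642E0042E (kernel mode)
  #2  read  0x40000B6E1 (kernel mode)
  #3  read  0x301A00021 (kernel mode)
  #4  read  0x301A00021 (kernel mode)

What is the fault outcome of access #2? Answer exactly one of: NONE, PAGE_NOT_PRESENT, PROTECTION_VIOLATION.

Walk each access:
#0 VA=0x440800237 (r,kernel):
  L0 @0x18[17] → 0x19007  P=1,RW=1,US=1,PS=0
  L1 @0x19[4] → 0x1C087  P=1,RW=1,US=1,PS=1
  ✓ 0x1C237 (huge @L1)  — 2 lookups
#1 VA=0x642E0042E (r,kernel):
  L0 @0x18[25] → 0x1E007  P=1,RW=1,US=1,PS=0
  L1 @0x1E[23] → 0x2000  P=0,RW=0,US=0,PS=0
  ✗ PAGE_NOT_PRESENT  [2 reads]
#2 VA=0x40000B6E1 (r,kernel):
  L0 @0x18[16] → 0x21007  P=1,RW=1,US=1,PS=0
  L1 @0x21[0] → 0x22007  P=1,RW=1,US=1,PS=0
  L2 @0x22[11] → 0x15004  P=0,RW=0,US=1,PS=0
  ✗ PAGE_NOT_PRESENT  [3 reads]
#3 VA=0x301A00021 (r,kernel):
  L0 @0x18[12] → 0x23007  P=1,RW=1,US=1,PS=0
  L1 @0x23[13] → 0x25007  P=1,RW=1,US=1,PS=0
  L2 @0x25[0] → 0x26007  P=1,RW=1,US=1,PS=0
  ✓ 0x26021  — 3 lookups
#4 VA=0x301A00021 (r,kernel):
  TLB hit vpn=0x301A00 → PA=0x26021

Access #2 fault: PAGE_NOT_PRESENT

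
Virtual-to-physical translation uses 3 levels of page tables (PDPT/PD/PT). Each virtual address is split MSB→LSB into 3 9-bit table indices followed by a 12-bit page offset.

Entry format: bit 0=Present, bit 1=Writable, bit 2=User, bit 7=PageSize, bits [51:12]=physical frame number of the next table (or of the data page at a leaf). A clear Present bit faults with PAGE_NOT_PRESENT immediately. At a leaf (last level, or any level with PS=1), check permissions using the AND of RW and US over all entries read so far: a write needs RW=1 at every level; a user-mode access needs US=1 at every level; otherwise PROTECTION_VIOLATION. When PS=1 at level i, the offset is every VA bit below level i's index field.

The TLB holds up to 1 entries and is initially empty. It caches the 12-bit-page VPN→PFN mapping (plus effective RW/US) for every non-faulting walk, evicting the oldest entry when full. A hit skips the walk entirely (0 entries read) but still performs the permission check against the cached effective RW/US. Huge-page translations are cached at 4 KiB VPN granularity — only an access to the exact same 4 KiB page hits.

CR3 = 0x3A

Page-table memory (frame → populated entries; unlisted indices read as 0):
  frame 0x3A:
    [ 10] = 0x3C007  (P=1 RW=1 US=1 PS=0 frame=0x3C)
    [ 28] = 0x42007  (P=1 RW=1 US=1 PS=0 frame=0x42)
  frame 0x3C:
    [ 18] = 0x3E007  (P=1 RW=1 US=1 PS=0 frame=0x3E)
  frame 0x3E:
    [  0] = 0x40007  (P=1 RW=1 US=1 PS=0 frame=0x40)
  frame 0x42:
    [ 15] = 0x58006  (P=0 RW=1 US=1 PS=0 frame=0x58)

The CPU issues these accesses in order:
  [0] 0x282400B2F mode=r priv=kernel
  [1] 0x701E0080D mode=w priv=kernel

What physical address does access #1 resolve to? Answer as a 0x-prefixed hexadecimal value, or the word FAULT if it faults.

Trace:
#0 VA=0x282400B2F (r,kernel):
  lvl0: tbl 0x3A, slot 10 ⇒ 0x3C007 (P1/RW1/US1/PS0)
  lvl1: tbl 0x3C, slot 18 ⇒ 0x3E007 (P1/RW1/US1/PS0)
  lvl2: tbl 0x3E, slot 0 ⇒ 0x40007 (P1/RW1/US1/PS0)
  → PA=0x40B2F  (3 entries read)
#1 VA=0x701E0080D (w,kernel):
  lvl0: tbl 0x3A, slot 28 ⇒ 0x42007 (P1/RW1/US1/PS0)
  lvl1: tbl 0x42, slot 15 ⇒ 0x58006 (P0/RW1/US1/PS0)
  → PAGE_NOT_PRESENT  (2 entries read)

Access #1 PA: FAULT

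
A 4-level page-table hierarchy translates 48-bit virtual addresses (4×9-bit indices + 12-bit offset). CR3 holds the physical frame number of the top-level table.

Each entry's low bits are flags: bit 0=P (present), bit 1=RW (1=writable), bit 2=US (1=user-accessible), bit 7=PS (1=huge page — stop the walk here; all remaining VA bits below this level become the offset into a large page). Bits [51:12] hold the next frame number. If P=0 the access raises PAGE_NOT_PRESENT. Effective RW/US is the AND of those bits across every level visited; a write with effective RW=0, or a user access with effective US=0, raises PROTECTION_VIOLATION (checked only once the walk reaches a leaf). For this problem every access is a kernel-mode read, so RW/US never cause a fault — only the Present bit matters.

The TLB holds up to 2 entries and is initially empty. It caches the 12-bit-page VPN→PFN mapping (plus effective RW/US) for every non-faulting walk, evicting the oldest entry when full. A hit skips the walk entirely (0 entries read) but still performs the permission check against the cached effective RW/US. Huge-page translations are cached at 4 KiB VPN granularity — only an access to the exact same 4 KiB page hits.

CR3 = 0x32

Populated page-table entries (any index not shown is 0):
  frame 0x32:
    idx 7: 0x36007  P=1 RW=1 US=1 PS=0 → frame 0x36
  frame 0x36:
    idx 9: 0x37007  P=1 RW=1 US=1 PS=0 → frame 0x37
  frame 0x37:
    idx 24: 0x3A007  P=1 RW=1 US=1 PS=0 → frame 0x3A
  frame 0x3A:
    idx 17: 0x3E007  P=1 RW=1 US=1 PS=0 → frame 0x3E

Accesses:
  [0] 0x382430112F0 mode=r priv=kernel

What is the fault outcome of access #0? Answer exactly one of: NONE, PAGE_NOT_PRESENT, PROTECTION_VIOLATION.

Trace:
#0 VA=0x382430112F0 (r,kernel):
  L0: frame=0x32 idx=7 entry=0x36007 [P=1 RW=1 US=1 PS=0]
  L1: frame=0x36 idx=9 entry=0x37007 [P=1 RW=1 US=1 PS=0]
  L2: frame=0x37 idx=24 entry=0x3A007 [P=1 RW=1 US=1 PS=0]
  L3: frame=0x3A idx=17 entry=0x3E007 [P=1 RW=1 US=1 PS=0]
  ✓ 0x3E2F0  — 4 lookups

Access #0 fault: NONE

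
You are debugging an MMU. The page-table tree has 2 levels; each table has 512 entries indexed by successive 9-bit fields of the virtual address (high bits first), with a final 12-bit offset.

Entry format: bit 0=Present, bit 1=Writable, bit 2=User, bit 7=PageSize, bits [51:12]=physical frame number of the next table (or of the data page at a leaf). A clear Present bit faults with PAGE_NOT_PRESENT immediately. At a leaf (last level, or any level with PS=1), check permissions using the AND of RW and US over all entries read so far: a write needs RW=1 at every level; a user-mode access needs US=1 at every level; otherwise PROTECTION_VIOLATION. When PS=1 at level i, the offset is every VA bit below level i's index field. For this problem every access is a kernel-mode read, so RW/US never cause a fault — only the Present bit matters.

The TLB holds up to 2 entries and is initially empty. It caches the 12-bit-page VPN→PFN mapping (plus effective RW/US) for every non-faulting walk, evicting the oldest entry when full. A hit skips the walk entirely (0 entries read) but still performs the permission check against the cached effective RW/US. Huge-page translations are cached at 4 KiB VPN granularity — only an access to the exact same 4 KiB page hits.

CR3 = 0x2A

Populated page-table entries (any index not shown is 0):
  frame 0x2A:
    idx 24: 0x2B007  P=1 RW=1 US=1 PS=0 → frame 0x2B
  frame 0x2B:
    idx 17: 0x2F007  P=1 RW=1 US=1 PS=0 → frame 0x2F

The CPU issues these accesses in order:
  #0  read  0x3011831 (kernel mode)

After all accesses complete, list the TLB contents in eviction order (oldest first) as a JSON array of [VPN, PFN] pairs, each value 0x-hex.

Per-access translation:
#0 VA=0x3011831 (r,kernel):
  [0] read 0x2A idx=24: raw=0x2B007 flags P=1 W=1 U=1 S=0
  [1] read 0x2B idx=17: raw=0x2F007 flags P=1 W=1 U=1 S=0
  ✓ 0x2F831  — 2 lookups

TLB: [["0x3011", "0x2F"]]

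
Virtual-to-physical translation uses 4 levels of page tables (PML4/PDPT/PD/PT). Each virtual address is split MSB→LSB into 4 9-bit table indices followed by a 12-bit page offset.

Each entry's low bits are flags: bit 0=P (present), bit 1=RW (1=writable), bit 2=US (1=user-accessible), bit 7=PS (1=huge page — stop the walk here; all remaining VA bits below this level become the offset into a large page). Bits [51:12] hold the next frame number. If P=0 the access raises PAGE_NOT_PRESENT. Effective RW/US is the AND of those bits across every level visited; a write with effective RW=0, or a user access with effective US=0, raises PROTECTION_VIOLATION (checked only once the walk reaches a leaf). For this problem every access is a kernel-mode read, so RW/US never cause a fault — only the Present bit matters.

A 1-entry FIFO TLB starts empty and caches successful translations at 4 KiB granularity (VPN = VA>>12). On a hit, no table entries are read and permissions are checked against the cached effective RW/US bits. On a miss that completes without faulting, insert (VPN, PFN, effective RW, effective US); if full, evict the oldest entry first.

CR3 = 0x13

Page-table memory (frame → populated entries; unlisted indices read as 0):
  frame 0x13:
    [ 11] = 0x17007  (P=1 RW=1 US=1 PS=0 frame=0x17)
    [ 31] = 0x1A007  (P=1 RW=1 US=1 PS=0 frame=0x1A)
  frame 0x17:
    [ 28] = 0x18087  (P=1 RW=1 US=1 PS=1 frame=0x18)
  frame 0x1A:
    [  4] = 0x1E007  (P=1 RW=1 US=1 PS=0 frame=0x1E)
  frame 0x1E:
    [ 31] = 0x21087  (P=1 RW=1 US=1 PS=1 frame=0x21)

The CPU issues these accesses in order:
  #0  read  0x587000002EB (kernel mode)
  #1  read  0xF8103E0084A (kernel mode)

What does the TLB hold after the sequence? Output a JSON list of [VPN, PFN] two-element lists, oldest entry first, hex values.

Trace:
#0 VA=0x587000002EB (r,kernel):
  L0 @0x13[11] → 0x17007  P=1,RW=1,US=1,PS=0
  L1 @0x17[28] → 0x18087  P=1,RW=1,US=1,PS=1
  ✓ 0x182EB (huge @L1)  — 2 lookups
#1 VA=0xF8103E0084A (r,kernel):
  L0 @0x13[31] → 0x1A007  P=1,RW=1,US=1,PS=0
  L1 @0x1A[4] → 0x1E007  P=1,RW=1,US=1,PS=0
  L2 @0x1E[31] → 0x21087  P=1,RW=1,US=1,PS=1
  ✓ 0x2184A (huge @L2)  — 3 lookups

TLB: [["0xF8103E00", "0x21"]]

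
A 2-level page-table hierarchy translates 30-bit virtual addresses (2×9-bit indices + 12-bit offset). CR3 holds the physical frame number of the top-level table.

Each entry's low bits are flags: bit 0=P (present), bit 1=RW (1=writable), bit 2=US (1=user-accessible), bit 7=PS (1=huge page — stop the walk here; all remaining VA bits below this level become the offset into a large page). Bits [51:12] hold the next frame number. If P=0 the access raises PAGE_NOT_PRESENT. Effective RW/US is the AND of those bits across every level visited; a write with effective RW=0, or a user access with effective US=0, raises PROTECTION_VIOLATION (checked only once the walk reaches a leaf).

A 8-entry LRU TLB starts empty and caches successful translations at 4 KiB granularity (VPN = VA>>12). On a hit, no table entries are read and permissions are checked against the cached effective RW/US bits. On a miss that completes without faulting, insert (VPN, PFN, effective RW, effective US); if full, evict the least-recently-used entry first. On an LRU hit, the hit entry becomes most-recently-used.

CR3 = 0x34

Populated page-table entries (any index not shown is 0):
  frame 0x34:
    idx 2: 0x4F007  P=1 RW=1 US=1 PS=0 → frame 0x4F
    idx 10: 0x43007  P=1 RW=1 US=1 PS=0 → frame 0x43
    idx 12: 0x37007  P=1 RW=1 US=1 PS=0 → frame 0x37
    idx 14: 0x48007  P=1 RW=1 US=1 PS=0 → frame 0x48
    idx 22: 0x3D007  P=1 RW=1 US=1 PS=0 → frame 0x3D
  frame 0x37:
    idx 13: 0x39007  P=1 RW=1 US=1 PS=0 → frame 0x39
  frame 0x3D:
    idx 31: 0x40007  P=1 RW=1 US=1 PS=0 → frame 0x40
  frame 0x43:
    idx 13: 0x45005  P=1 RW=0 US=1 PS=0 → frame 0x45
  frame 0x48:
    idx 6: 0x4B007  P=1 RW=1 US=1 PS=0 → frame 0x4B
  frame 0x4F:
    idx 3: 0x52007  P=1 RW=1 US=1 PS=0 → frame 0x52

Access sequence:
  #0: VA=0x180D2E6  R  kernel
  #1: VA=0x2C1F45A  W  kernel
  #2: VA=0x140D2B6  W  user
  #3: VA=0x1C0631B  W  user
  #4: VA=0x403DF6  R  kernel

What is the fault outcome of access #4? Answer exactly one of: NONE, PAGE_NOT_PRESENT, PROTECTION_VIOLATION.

Per-access translation:
#0 VA=0x180D2E6 (r,kernel):
  [0] read 0x34 idx=12: raw=0x37007 flags P=1 W=1 U=1 S=0
  [1] read 0x37 idx=13: raw=0x39007 flags P=1 W=1 U=1 S=0
  ✓ 0x392E6  — 2 lookups
#1 VA=0x2C1F45A (w,kernel):
  [0] read 0x34 idx=22: raw=0x3D007 flags P=1 W=1 U=1 S=0
  [1] read 0x3D idx=31: raw=0x40007 flags P=1 W=1 U=1 S=0
  ✓ 0x4045A  — 2 lookups
#2 VA=0x140D2B6 (w,user):
  [0] read 0x34 idx=10: raw=0x43007 flags P=1 W=1 U=1 S=0
  [1] read 0x43 idx=13: raw=0x45005 flags P=1 W=0 U=1 S=0
  ⇒ fault: PROTECTION_VIOLATION  — 2 lookups
#3 VA=0x1C0631B (w,user):
  [0] read 0x34 idx=14: raw=0x48007 flags P=1 W=1 U=1 S=0
  [1] read 0x48 idx=6: raw=0x4B007 flags P=1 W=1 U=1 S=0
  ✓ 0x4B31B  — 2 lookups
#4 VA=0x403DF6 (r,kernel):
  [0] read 0x34 idx=2: raw=0x4F007 flags P=1 W=1 U=1 S=0
  [1] read 0x4F idx=3: raw=0x52007 flags P=1 W=1 U=1 S=0
  ✓ 0x52DF6  — 2 lookups

Access #4 fault: NONE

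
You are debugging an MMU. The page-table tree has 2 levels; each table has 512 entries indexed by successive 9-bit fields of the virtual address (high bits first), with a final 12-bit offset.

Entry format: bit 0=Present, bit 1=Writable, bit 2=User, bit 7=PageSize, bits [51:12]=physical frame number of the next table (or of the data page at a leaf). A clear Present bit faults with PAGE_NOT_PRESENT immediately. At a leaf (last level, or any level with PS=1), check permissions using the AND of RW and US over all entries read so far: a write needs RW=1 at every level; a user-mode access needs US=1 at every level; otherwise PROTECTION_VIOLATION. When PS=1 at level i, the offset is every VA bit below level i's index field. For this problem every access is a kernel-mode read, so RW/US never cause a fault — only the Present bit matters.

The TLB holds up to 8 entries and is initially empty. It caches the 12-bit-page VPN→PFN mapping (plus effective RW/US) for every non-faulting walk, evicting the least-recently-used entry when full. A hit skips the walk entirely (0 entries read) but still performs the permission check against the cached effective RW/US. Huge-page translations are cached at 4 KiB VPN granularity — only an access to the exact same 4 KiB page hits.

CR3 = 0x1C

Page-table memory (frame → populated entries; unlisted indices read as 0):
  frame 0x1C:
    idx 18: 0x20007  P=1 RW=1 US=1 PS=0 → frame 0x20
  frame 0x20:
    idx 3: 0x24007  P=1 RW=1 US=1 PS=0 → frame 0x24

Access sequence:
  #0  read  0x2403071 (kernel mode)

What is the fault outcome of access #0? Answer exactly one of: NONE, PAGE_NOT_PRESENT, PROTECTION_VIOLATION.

Per-access translation:
#0 VA=0x2403071 (r,kernel):
  lvl0: tbl 0x1C, slot 18 ⇒ 0x20007 (P1/RW1/US1/PS0)
  lvl1: tbl 0x20, slot 3 ⇒ 0x24007 (P1/RW1/US1/PS0)
  ⇒ phys 0x24071  [2 reads]

Access #0 fault: NONE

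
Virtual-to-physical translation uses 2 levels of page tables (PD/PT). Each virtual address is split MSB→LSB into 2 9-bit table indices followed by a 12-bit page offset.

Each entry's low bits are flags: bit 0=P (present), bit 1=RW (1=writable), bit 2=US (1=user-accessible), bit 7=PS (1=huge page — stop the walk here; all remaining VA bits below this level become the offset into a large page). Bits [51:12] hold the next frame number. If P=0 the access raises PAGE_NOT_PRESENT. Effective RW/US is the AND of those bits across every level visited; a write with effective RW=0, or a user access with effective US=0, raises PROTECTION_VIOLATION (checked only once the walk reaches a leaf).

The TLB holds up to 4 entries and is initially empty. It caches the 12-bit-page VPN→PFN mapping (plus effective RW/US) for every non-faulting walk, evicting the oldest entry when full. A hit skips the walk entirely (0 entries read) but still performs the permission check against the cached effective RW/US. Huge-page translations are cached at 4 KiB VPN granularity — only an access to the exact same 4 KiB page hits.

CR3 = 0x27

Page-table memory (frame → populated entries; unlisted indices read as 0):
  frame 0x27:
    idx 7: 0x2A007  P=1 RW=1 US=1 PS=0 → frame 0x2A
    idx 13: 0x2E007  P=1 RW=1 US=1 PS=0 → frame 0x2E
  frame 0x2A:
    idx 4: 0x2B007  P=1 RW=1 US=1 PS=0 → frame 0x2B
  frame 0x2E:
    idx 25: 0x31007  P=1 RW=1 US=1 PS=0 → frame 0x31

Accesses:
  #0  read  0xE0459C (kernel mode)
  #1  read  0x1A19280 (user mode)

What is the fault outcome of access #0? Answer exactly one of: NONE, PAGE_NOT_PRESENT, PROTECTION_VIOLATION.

Walk each access:
#0 VA=0xE0459C (r,kernel):
  lvl0: tbl 0x27, slot 7 ⇒ 0x2A007 (P1/RW1/US1/PS0)
  lvl1: tbl 0x2A, slot 4 ⇒ 0x2B007 (P1/RW1/US1/PS0)
  → PA=0x2B59C  (2 entries read)
#1 VA=0x1A19280 (r,user):
  lvl0: tbl 0x27, slot 13 ⇒ 0x2E007 (P1/RW1/US1/PS0)
  lvl1: tbl 0x2E, slot 25 ⇒ 0x31007 (P1/RW1/US1/PS0)
  → PA=0x31280  (2 entries read)

Access #0 fault: NONE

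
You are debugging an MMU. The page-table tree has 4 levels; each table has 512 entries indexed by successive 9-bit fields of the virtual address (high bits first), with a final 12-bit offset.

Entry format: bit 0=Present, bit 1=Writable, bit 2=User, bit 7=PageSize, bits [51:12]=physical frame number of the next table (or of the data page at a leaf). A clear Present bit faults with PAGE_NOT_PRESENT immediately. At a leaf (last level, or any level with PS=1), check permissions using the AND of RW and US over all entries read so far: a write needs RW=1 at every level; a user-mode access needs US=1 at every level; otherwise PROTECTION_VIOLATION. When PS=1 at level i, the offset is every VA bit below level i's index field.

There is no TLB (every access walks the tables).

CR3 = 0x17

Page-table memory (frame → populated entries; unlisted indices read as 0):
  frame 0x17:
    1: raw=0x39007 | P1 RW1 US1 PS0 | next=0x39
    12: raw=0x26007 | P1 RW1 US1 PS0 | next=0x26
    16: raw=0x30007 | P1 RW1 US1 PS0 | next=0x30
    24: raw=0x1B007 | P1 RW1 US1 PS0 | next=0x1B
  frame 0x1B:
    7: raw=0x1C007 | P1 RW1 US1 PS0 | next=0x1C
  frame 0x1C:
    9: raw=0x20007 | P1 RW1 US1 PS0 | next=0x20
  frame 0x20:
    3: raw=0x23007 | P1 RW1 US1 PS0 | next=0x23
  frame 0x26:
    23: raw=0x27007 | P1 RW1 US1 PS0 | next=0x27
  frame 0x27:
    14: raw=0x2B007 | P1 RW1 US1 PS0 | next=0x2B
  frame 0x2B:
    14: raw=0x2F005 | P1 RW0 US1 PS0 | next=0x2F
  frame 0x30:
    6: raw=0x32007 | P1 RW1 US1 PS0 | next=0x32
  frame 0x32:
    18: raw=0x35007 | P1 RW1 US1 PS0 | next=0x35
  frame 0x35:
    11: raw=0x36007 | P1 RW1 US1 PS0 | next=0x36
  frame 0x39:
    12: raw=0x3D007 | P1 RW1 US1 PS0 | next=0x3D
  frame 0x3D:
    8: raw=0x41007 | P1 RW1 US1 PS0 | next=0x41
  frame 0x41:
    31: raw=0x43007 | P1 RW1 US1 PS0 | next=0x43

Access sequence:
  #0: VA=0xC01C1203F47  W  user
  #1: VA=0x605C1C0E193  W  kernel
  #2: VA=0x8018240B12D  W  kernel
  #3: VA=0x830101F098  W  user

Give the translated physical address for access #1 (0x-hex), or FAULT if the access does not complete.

Per-access translation:
#0 VA=0xC01C1203F47 (w,user):
  L0: frame=0x17 idx=24 entry=0x1B007 [P=1 RW=1 US=1 PS=0]
  L1: frame=0x1B idx=7 entry=0x1C007 [P=1 RW=1 US=1 PS=0]
  L2: frame=0x1C idx=9 entry=0x20007 [P=1 RW=1 US=1 PS=0]
  L3: frame=0x20 idx=3 entry=0x23007 [P=1 RW=1 US=1 PS=0]
  ✓ 0x23F47  — 4 lookups
#1 VA=0x605C1C0E193 (w,kernel):
  L0: frame=0x17 idx=12 entry=0x26007 [P=1 RW=1 US=1 PS=0]
  L1: frame=0x26 idx=23 entry=0x27007 [P=1 RW=1 US=1 PS=0]
  L2: frame=0x27 idx=14 entry=0x2B007 [P=1 RW=1 US=1 PS=0]
  L3: frame=0x2B idx=14 entry=0x2F005 [P=1 RW=0 US=1 PS=0]
  → PROTECTION_VIOLATION  (4 entries read)
#2 VA=0x8018240B12D (w,kernel):
  L0: frame=0x17 idx=16 entry=0x30007 [P=1 RW=1 US=1 PS=0]
  L1: frame=0x30 idx=6 entry=0x32007 [P=1 RW=1 US=1 PS=0]
  L2: frame=0x32 idx=18 entry=0x35007 [P=1 RW=1 US=1 PS=0]
  L3: frame=0x35 idx=11 entry=0x36007 [P=1 RW=1 US=1 PS=0]
  ✓ 0x3612D  — 4 lookups
#3 VA=0x830101F098 (w,user):
  L0: frame=0x17 idx=1 entry=0x39007 [P=1 RW=1 US=1 PS=0]
  L1: frame=0x39 idx=12 entry=0x3D007 [P=1 RW=1 US=1 PS=0]
  L2: frame=0x3D idx=8 entry=0x41007 [P=1 RW=1 US=1 PS=0]
  L3: frame=0x41 idx=31 entry=0x43007 [P=1 RW=1 US=1 PS=0]
  ✓ 0x43098  — 4 lookups

Access #1 PA: FAULT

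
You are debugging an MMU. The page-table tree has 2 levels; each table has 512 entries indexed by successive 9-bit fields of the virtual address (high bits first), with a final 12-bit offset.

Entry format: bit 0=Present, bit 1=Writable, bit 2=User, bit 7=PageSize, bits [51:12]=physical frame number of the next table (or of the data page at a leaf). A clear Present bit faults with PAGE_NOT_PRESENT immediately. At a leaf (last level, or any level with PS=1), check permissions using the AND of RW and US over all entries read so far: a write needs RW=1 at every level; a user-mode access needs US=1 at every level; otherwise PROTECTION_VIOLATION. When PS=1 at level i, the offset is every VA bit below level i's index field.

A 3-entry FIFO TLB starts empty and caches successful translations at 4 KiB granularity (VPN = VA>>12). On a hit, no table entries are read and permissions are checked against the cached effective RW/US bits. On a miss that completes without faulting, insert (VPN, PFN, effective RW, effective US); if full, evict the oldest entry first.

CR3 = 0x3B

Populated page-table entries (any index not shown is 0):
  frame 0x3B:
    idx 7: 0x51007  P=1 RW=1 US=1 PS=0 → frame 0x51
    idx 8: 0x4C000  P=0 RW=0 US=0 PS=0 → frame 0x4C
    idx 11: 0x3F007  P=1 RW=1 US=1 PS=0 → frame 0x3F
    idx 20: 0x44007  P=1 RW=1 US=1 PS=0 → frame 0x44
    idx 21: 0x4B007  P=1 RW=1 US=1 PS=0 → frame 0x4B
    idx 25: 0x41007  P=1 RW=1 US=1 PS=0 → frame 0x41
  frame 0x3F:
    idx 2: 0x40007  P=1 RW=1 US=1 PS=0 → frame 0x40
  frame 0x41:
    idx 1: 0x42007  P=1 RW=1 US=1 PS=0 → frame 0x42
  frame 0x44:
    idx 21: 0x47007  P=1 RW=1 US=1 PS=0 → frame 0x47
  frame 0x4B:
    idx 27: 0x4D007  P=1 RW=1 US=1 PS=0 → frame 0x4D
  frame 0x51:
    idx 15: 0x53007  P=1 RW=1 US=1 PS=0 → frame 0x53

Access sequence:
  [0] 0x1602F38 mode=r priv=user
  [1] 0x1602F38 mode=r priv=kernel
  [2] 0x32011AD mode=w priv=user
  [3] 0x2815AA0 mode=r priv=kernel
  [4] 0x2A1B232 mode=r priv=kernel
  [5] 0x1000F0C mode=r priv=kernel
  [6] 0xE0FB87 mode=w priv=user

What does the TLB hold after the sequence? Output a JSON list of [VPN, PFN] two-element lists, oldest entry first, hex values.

Per-access translation:
#0 VA=0x1602F38 (r,user):
  L0: frame=0x3B idx=11 entry=0x3F007 [P=1 RW=1 US=1 PS=0]
  L1: frame=0x3F idx=2 entry=0x40007 [P=1 RW=1 US=1 PS=0]
  ⇒ phys 0x40F38  [2 reads]
#1 VA=0x1602F38 (r,kernel):
  TLB hit vpn=0x1602 → PA=0x40F38
#2 VA=0x32011AD (w,user):
  L0: frame=0x3B idx=25 entry=0x41007 [P=1 RW=1 US=1 PS=0]
  L1: frame=0x41 idx=1 entry=0x42007 [P=1 RW=1 US=1 PS=0]
  ⇒ phys 0x421AD  [2 reads]
#3 VA=0x2815AA0 (r,kernel):
  L0: frame=0x3B idx=20 entry=0x44007 [P=1 RW=1 US=1 PS=0]
  L1: frame=0x44 idx=21 entry=0x47007 [P=1 RW=1 US=1 PS=0]
  ⇒ phys 0x47AA0  [2 reads]
#4 VA=0x2A1B232 (r,kernel):
  L0: frame=0x3B idx=21 entry=0x4B007 [P=1 RW=1 US=1 PS=0]
  L1: frame=0x4B idx=27 entry=0x4D007 [P=1 RW=1 US=1 PS=0]
  ⇒ phys 0x4D232  [2 reads]
#5 VA=0x1000F0C (r,kernel):
  L0: frame=0x3B idx=8 entry=0x4C000 [P=0 RW=0 US=0 PS=0]
  ✗ PAGE_NOT_PRESENT  [1 reads]
#6 VA=0xE0FB87 (w,user):
  L0: frame=0x3B idx=7 entry=0x51007 [P=1 RW=1 US=1 PS=0]
  L1: frame=0x51 idx=15 entry=0x53007 [P=1 RW=1 US=1 PS=0]
  ⇒ phys 0x53B87  [2 reads]

TLB: [["0x2815", "0x47"], ["0x2A1B", "0x4D"], ["0xE0F", "0x53"]]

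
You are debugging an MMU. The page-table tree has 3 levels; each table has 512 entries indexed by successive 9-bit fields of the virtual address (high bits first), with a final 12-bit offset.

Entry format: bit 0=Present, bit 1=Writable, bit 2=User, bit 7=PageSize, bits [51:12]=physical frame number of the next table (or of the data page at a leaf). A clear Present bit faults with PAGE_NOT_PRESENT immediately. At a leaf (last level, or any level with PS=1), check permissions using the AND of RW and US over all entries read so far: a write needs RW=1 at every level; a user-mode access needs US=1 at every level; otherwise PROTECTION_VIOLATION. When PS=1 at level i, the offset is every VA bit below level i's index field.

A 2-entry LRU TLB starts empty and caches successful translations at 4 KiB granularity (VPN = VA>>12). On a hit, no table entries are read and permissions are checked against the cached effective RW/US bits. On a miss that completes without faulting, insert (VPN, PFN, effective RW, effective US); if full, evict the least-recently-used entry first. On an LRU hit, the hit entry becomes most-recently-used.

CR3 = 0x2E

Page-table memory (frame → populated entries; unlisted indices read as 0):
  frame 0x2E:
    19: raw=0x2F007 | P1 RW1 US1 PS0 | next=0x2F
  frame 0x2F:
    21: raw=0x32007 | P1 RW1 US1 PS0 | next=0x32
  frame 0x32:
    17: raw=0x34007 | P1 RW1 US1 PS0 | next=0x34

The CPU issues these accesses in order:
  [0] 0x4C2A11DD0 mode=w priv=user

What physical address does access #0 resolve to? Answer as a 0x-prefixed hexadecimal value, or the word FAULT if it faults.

Walk each access:
#0 VA=0x4C2A11DD0 (w,user):
  lvl0: tbl 0x2E, slot 19 ⇒ 0x2F007 (P1/RW1/US1/PS0)
  lvl1: tbl 0x2F, slot 21 ⇒ 0x32007 (P1/RW1/US1/PS0)
  lvl2: tbl 0x32, slot 17 ⇒ 0x34007 (P1/RW1/US1/PS0)
  ⇒ phys 0x34DD0  [3 reads]

Access #0 PA: 0x34DD0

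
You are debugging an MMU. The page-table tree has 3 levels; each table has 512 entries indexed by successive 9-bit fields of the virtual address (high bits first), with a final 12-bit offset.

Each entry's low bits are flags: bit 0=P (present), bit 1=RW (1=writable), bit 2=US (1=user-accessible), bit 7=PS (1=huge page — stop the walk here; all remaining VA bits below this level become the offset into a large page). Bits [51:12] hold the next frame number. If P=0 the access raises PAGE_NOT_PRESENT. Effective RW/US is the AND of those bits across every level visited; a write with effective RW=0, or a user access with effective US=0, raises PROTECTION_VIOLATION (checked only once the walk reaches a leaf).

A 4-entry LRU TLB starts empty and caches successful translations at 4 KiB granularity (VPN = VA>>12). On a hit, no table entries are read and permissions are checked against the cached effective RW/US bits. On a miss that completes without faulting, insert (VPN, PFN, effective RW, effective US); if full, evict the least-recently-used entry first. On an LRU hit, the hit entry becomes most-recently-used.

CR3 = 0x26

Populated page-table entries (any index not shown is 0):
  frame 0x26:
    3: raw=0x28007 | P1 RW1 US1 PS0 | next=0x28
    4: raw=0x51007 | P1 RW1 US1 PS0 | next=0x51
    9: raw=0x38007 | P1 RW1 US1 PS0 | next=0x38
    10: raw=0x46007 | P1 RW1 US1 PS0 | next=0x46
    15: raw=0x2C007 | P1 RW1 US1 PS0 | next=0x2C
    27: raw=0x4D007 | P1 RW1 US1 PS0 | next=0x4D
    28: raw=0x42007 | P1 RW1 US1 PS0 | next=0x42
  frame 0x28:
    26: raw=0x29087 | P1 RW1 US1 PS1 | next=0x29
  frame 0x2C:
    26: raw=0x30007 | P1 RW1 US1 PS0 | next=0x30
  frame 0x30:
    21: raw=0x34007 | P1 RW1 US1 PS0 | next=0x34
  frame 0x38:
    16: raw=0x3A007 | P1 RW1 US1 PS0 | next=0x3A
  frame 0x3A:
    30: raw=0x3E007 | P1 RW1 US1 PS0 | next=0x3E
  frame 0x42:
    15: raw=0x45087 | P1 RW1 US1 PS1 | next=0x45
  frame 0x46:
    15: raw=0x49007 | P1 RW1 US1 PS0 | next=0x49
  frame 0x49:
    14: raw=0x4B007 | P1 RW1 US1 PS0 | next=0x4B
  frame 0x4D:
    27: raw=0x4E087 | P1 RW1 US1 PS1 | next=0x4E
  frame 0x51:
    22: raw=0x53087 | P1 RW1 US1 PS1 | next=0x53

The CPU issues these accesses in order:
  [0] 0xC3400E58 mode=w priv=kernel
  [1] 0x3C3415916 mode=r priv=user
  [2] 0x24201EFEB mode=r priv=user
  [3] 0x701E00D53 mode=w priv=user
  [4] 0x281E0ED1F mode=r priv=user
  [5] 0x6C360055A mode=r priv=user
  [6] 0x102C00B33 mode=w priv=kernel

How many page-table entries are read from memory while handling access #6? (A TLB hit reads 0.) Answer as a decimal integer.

Walk each access:
#0 VA=0xC3400E58 (w,kernel):
  [0] read 0x26 idx=3: raw=0x28007 flags P=1 W=1 U=1 S=0
  [1] read 0x28 idx=26: raw=0x29087 flags P=1 W=1 U=1 S=1
  ⇒ phys 0x29E58 (huge @L1)  [2 reads]
#1 VA=0x3C3415916 (r,user):
  [0] read 0x26 idx=15: raw=0x2C007 flags P=1 W=1 U=1 S=0
  [1] read 0x2C idx=26: raw=0x30007 flags P=1 W=1 U=1 S=0
  [2] read 0x30 idx=21: raw=0x34007 flags P=1 W=1 U=1 S=0
  ⇒ phys 0x34916  [3 reads]
#2 VA=0x24201EFEB (r,user):
  [0] read 0x26 idx=9: raw=0x38007 flags P=1 W=1 U=1 S=0
  [1] read 0x38 idx=16: raw=0x3A007 flags P=1 W=1 U=1 S=0
  [2] read 0x3A idx=30: raw=0x3E007 flags P=1 W=1 U=1 S=0
  ⇒ phys 0x3EFEB  [3 reads]
#3 VA=0x701E00D53 (w,user):
  [0] read 0x26 idx=28: raw=0x42007 flags P=1 W=1 U=1 S=0
  [1] read 0x42 idx=15: raw=0x45087 flags P=1 W=1 U=1 S=1
  ⇒ phys 0x45D53 (huge @L1)  [2 reads]
#4 VA=0x281E0ED1F (r,user):
  [0] read 0x26 idx=10: raw=0x46007 flags P=1 W=1 U=1 S=0
  [1] read 0x46 idx=15: raw=0x49007 flags P=1 W=1 U=1 S=0
  [2] read 0x49 idx=14: raw=0x4B007 flags P=1 W=1 U=1 S=0
  ⇒ phys 0x4BD1F  [3 reads]
#5 VA=0x6C360055A (r,user):
  [0] read 0x26 idx=27: raw=0x4D007 flags P=1 W=1 U=1 S=0
  [1] read 0x4D idx=27: raw=0x4E087 flags P=1 W=1 U=1 S=1
  ⇒ phys 0x4E55A (huge @L1)  [2 reads]
#6 VA=0x102C00B33 (w,kernel):
  [0] read 0x26 idx=4: raw=0x51007 flags P=1 W=1 U=1 S=0
  [1] read 0x51 idx=22: raw=0x53087 flags P=1 W=1 U=1 S=1
  ⇒ phys 0x53B33 (huge @L1)  [2 reads]

Entries read for #6: 2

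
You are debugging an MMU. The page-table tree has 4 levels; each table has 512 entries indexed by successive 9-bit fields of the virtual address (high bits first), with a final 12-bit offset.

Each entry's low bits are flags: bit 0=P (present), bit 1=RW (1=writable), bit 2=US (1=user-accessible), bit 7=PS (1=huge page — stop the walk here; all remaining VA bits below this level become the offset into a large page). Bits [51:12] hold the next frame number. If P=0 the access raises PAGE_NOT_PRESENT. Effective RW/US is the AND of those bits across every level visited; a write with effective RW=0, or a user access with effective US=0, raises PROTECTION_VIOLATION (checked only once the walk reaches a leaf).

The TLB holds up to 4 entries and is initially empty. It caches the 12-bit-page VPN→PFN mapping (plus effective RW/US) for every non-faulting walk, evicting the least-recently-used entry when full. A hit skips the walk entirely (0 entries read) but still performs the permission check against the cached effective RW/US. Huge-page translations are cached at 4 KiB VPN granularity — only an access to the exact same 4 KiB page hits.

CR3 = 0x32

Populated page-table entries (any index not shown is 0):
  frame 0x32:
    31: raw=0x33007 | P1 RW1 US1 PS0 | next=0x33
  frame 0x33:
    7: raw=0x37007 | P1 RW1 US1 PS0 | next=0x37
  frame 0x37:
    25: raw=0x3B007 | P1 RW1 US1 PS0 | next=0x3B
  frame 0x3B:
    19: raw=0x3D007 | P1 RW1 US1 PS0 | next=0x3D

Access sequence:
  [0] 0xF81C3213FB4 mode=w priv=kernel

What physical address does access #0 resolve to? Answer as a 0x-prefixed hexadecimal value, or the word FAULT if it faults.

Trace:
#0 VA=0xF81C3213FB4 (w,kernel):
  L0 @0x32[31] → 0x33007  P=1,RW=1,US=1,PS=0
  L1 @0x33[7] → 0x37007  P=1,RW=1,US=1,PS=0
  L2 @0x37[25] → 0x3B007  P=1,RW=1,US=1,PS=0
  L3 @0x3B[19] → 0x3D007  P=1,RW=1,US=1,PS=0
  → PA=0x3DFB4  (4 entries read)

Access #0 PA: 0x3DFB4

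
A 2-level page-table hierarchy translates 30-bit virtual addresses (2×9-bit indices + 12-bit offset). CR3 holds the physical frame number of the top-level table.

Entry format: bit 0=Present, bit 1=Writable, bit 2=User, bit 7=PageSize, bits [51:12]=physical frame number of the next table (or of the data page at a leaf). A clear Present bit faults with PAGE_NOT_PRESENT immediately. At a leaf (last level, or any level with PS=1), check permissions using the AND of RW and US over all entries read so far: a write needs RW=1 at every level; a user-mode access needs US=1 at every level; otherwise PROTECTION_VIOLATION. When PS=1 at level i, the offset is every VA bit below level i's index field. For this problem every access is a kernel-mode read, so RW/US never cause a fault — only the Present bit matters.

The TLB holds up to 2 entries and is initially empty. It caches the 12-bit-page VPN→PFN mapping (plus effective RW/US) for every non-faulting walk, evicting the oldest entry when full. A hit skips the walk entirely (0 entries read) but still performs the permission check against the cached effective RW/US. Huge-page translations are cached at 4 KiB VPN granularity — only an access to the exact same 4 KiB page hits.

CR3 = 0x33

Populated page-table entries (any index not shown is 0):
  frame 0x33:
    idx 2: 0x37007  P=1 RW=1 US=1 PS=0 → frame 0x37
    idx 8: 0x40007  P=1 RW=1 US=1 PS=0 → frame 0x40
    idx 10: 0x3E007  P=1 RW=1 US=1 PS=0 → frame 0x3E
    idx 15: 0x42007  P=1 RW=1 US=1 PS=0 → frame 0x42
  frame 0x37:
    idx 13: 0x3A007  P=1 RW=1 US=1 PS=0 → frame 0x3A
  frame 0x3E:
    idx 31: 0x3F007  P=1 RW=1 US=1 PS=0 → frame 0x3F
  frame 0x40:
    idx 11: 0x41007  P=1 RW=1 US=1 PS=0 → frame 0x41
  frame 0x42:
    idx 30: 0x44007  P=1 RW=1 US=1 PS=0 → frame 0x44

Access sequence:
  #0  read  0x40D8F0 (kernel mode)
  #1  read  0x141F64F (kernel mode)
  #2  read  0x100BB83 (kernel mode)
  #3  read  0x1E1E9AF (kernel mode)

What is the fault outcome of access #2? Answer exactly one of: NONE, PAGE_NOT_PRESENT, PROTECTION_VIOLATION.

Per-access translation:
#0 VA=0x40D8F0 (r,kernel):
  [0] read 0x33 idx=2: raw=0x37007 flags P=1 W=1 U=1 S=0
  [1] read 0x37 idx=13: raw=0x3A007 flags P=1 W=1 U=1 S=0
  ✓ 0x3A8F0  — 2 lookups
#1 VA=0x141F64F (r,kernel):
  [0] read 0x33 idx=10: raw=0x3E007 flags P=1 W=1 U=1 S=0
  [1] read 0x3E idx=31: raw=0x3F007 flags P=1 W=1 U=1 S=0
  ✓ 0x3F64F  — 2 lookups
#2 VA=0x100BB83 (r,kernel):
  [0] read 0x33 idx=8: raw=0x40007 flags P=1 W=1 U=1 S=0
  [1] read 0x40 idx=11: raw=0x41007 flags P=1 W=1 U=1 S=0
  ✓ 0x41B83  — 2 lookups
#3 VA=0x1E1E9AF (r,kernel):
  [0] read 0x33 idx=15: raw=0x42007 flags P=1 W=1 U=1 S=0
  [1] read 0x42 idx=30: raw=0x44007 flags P=1 W=1 U=1 S=0
  ✓ 0x449AF  — 2 lookups

Access #2 fault: NONE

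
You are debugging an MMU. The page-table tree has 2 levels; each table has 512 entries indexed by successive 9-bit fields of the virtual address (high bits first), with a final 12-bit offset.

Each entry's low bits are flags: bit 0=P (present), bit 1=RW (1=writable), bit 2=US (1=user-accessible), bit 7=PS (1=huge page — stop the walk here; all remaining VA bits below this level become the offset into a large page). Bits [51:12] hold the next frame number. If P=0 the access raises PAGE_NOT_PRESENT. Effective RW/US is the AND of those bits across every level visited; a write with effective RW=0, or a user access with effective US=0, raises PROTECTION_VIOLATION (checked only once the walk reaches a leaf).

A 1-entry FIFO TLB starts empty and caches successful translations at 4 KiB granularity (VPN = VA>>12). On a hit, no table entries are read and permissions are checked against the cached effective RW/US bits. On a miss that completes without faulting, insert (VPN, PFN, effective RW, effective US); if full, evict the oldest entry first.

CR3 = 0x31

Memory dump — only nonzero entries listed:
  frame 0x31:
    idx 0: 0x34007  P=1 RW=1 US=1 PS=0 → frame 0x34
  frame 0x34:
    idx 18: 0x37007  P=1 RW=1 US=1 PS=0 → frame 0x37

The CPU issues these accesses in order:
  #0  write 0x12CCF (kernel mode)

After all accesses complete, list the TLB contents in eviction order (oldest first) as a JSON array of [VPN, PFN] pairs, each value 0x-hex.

Walk each access:
#0 VA=0x12CCF (w,kernel):
  lvl0: tbl 0x31, slot 0 ⇒ 0x34007 (P1/RW1/US1/PS0)
  lvl1: tbl 0x34, slot 18 ⇒ 0x37007 (P1/RW1/US1/PS0)
  → PA=0x37CCF  (2 entries read)

TLB: [["0x12", "0x37"]]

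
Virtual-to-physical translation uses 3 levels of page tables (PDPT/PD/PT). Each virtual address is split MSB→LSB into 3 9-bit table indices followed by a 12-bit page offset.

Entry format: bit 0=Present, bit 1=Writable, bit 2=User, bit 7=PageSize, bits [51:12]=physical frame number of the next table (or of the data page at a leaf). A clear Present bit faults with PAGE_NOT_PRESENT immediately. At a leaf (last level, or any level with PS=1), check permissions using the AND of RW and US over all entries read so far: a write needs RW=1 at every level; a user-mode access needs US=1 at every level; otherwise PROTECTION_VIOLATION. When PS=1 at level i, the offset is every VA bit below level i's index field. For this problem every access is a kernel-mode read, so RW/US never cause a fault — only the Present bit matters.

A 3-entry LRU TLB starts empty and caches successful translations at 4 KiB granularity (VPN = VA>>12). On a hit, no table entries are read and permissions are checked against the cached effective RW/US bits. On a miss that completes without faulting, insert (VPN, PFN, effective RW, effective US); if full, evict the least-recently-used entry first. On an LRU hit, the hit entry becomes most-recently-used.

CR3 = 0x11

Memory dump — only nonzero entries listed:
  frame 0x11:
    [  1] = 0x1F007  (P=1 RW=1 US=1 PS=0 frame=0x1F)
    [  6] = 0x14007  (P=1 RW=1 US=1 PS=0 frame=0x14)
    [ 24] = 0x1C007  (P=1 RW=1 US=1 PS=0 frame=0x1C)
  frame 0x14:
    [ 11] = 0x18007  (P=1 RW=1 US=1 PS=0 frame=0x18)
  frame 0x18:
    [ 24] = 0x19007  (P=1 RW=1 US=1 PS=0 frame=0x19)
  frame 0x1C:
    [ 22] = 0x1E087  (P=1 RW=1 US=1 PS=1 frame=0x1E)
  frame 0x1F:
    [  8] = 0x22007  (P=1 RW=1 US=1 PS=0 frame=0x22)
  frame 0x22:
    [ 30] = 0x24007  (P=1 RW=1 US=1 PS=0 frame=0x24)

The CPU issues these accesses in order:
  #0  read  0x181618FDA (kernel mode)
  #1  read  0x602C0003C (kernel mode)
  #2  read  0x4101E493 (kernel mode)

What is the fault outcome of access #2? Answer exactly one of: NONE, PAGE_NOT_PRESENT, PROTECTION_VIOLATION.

Per-access translation:
#0 VA=0x181618FDA (r,kernel):
  [0] read 0x11 idx=6: raw=0x14007 flags P=1 W=1 U=1 S=0
  [1] read 0x14 idx=11: raw=0x18007 flags P=1 W=1 U=1 S=0
  [2] read 0x18 idx=24: raw=0x19007 flags P=1 W=1 U=1 S=0
  ⇒ phys 0x19FDA  [3 reads]
#1 VA=0x602C0003C (r,kernel):
  [0] read 0x11 idx=24: raw=0x1C007 flags P=1 W=1 U=1 S=0
  [1] read 0x1C idx=22: raw=0x1E087 flags P=1 W=1 U=1 S=1
  ⇒ phys 0x1E03C (huge @L1)  [2 reads]
#2 VA=0x4101E493 (r,kernel):
  [0] read 0x11 idx=1: raw=0x1F007 flags P=1 W=1 U=1 S=0
  [1] read 0x1F idx=8: raw=0x22007 flags P=1 W=1 U=1 S=0
  [2] read 0x22 idx=30: raw=0x24007 flags P=1 W=1 U=1 S=0
  ⇒ phys 0x24493  [3 reads]

Access #2 fault: NONE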